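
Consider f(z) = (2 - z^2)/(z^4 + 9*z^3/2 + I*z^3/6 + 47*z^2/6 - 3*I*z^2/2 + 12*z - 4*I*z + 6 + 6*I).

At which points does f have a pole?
The singularities of f are the zeros of the denominator. Factoring,
  z^4 + 9*z^3/2 + I*z^3/6 + 47*z^2/6 - 3*I*z^2/2 + 12*z - 4*I*z + 6 + 6*I = (z + 3/2 + 3*I/2)*(z - 2*I)*(z + 3)*(z + 2*I/3)
so the candidates are z = -3/2 - 3*I/2, z = 2*I, z = -3, z = -2*I/3.

Check the numerator P(z) = 2 - z^2 at each one:
  P(-3/2 - 3*I/2) = 2 - 9*I/2 ≠ 0, so z = -3/2 - 3*I/2 is a (simple) pole.
  P(2*I) = 6 ≠ 0, so z = 2*I is a (simple) pole.
  P(-3) = -7 ≠ 0, so z = -3 is a (simple) pole.
  P(-2*I/3) = 22/9 ≠ 0, so z = -2*I/3 is a (simple) pole.

Poles of f: {-3, -3/2 - 3*I/2, -2*I/3, 2*I}

Final answer: {-3, -3/2 - 3*I/2, -2*I/3, 2*I}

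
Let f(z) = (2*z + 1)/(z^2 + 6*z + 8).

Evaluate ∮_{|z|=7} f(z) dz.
By the residue theorem, ∮_C f(z) dz = 2πi · (sum of the residues of f at the poles inside |z| = 7).

The denominator factors as (z + 2)*(z + 4), so the singularities of f are simple poles at z = -2, z = -4.
  |-2|² = 4 < 49 = 7², so this pole is inside the contour.
  |-4|² = 16 < 49 = 7², so this pole is inside the contour.

With P(z) = 2*z + 1 and Q(z) = z^2 + 6*z + 8, each pole is simple, so Res(f, z₀) = P(z₀)/Q'(z₀) with Q'(z) = 2*z + 6.
  Res(f, -2) = P(-2)/Q'(-2) = (-3)/(2) = -3/2
  Res(f, -4) = P(-4)/Q'(-4) = (-7)/(-2) = 7/2

Sum of residues inside C: 2
∮_C f(z) dz = 2πi · (2) = 4*I*pi

Final answer: 4*I*pi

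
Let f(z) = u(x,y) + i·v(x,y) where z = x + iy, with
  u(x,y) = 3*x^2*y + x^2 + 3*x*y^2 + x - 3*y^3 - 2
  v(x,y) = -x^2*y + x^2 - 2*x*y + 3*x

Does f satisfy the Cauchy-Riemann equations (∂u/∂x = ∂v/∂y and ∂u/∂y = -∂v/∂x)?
∂u/∂x = 6*x*y + 2*x + 3*y^2 + 1
∂v/∂y = -x^2 - 2*x
∂u/∂y = 3*x^2 + 6*x*y - 9*y^2
∂v/∂x = -2*x*y + 2*x - 2*y + 3
∂u/∂x ≠ ∂v/∂y and ∂u/∂y ≠ -∂v/∂x; the Cauchy-Riemann equations are not satisfied, so f is not analytic.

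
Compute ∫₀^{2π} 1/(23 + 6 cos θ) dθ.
Let J = ∫₀^{2π} dθ/(23 + 6 cos θ).
Put z = e^{iθ}: then cos θ = (z + 1/z)/2, dθ = dz/(iz), and z runs once counterclockwise around |z| = 1:
  J = ∮_{|z|=1} 1/(23 + 6*(z + 1/z)/2) · dz/(iz) = (2/i) ∮_{|z|=1} dz/(6*z^2 + 46*z + 6).
The roots of 6*z^2 + 46*z + 6 are z = (-23 ± sqrt(23^2 - 6^2))/6, with sqrt(493) = sqrt(493); their product is 1, so only z₊ = -23/6 + sqrt(493)/6 lies inside the unit circle (z₋ = -23/6 - sqrt(493)/6 lies outside).
z₊ is a simple zero of q(z) = 6*z^2 + 46*z + 6, so Res(1/q, z₊) = 1/q'(z₊) with q'(z) = 12*z + 46; and q'(z₊) = 6*(z₊ - z₋) = 2*sqrt(493).
Therefore J = (2/i) · 2πi · 1/(2*sqrt(493)) = 2*pi/(sqrt(493)) = 2*sqrt(493)*pi/493

Final answer: 2*sqrt(493)*pi/493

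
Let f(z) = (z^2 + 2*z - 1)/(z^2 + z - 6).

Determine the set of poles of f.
The singularities of f are the zeros of the denominator. Factoring,
  z^2 + z - 6 = (z - 2)*(z + 3)
so the candidates are z = 2, z = -3.

Check the numerator P(z) = z^2 + 2*z - 1 at each one:
  P(2) = 7 ≠ 0, so z = 2 is a (simple) pole.
  P(-3) = 2 ≠ 0, so z = -3 is a (simple) pole.

Poles of f: {-3, 2}

Final answer: {-3, 2}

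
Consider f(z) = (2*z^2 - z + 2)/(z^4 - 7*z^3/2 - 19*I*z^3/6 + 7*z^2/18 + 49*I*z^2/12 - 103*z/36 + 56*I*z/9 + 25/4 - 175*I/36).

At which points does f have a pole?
{-1 - 2*I/3, 1 + I/3, 3/2 + 2*I, 2 + 3*I/2}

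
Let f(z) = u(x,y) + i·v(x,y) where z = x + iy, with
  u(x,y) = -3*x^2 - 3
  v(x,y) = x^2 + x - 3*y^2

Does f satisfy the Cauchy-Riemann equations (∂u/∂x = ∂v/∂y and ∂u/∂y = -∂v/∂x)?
∂u/∂x = -6*x
∂v/∂y = -6*y
∂u/∂y = 0
∂v/∂x = 2*x + 1
∂u/∂x ≠ ∂v/∂y and ∂u/∂y ≠ -∂v/∂x; the Cauchy-Riemann equations are not satisfied, so f is not analytic.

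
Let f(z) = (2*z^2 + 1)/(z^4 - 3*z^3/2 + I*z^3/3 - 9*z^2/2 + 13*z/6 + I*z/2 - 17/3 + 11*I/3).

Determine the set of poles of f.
The singularities of f are the zeros of the denominator. Factoring,
  z^4 - 3*z^3/2 + I*z^3/3 - 9*z^2/2 + 13*z/6 + I*z/2 - 17/3 + 11*I/3 = (z - 3 + I/3)*(z - 1/2 - I)*(z + 2)*(z + I)
so the candidates are z = 3 - I/3, z = 1/2 + I, z = -2, z = -I.

Check the numerator P(z) = 2*z^2 + 1 at each one:
  P(3 - I/3) = 169/9 - 4*I ≠ 0, so z = 3 - I/3 is a (simple) pole.
  P(1/2 + I) = -1/2 + 2*I ≠ 0, so z = 1/2 + I is a (simple) pole.
  P(-2) = 9 ≠ 0, so z = -2 is a (simple) pole.
  P(-I) = -1 ≠ 0, so z = -I is a (simple) pole.

Poles of f: {-2, -I, 1/2 + I, 3 - I/3}

Final answer: {-2, -I, 1/2 + I, 3 - I/3}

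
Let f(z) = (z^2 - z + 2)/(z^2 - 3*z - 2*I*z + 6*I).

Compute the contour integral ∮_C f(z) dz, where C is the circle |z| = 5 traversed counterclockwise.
By the residue theorem, ∮_C f(z) dz = 2πi · (sum of the residues of f at the poles inside |z| = 5).

The denominator factors as (z - 3)*(z - 2*I), so the singularities of f are simple poles at z = 3, z = 2*I.
  |3|² = 9 < 25 = 5², so this pole is inside the contour.
  |2*I|² = 4 < 25 = 5², so this pole is inside the contour.

With P(z) = z^2 - z + 2 and Q(z) = z^2 - 3*z - 2*I*z + 6*I, each pole is simple, so Res(f, z₀) = P(z₀)/Q'(z₀) with Q'(z) = 2*z - 3 - 2*I.
  Res(f, 3) = P(3)/Q'(3) = (8)/(3 - 2*I) = 24/13 + 16*I/13
  Res(f, 2*I) = P(2*I)/Q'(2*I) = (-2 - 2*I)/(-3 + 2*I) = 2/13 + 10*I/13

Sum of residues inside C: 2 + 2*I
∮_C f(z) dz = 2πi · (2 + 2*I) = pi*(-4 + 4*I)

Final answer: pi*(-4 + 4*I)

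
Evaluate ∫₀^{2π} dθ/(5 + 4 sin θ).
Call the integral J. The integrand is 2π-periodic and we integrate over a full period, so shifting θ does not change the value (θ → θ + π/2 turns sin θ into cos θ). Hence
  J = ∫₀^{2π} dθ/(5 + 4 cos θ).
Put z = e^{iθ}: then cos θ = (z + 1/z)/2, dθ = dz/(iz), and z runs once counterclockwise around |z| = 1:
  J = ∮_{|z|=1} 1/(5 + 4*(z + 1/z)/2) · dz/(iz) = (2/i) ∮_{|z|=1} dz/(4*z^2 + 10*z + 4).
The roots of 4*z^2 + 10*z + 4 are z = (-5 ± sqrt(5^2 - 4^2))/4, with sqrt(9) = 3; their product is 1, so only z₊ = -1/2 lies inside the unit circle (z₋ = -2 lies outside).
z₊ is a simple zero of q(z) = 4*z^2 + 10*z + 4, so Res(1/q, z₊) = 1/q'(z₊) with q'(z) = 8*z + 10; and q'(z₊) = 4*(z₊ - z₋) = 6.
Therefore J = (2/i) · 2πi · 1/(6) = 2*pi/(3) = 2*pi/3

Final answer: 2*pi/3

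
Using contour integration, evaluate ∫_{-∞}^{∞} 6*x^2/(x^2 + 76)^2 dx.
3*sqrt(19)*pi/38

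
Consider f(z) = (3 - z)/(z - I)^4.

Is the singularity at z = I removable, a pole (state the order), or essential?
pole of order 4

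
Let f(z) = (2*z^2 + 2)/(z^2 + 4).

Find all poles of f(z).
{-2*I, 2*I}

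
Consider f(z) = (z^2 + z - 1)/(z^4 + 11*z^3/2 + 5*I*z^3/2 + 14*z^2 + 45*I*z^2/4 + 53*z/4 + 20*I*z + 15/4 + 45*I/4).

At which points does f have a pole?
{-2 + 3*I/2, -3/2 - 3*I, -1 - I, -1}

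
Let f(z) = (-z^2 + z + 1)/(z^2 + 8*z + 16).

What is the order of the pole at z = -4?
Factor the denominator:
  z^2 + 8*z + 16 = (z + 4)^2

The numerator P(z) = -z^2 + z + 1 has P(-4) = -19 ≠ 0, so no factor of (z + 4) cancels.
Near z = -4 we can therefore write f(z) = g(z)/(z + 4)^2 with g analytic at -4 and g(-4) ≠ 0 (g is just the numerator).

Hence z = -4 is a pole of order 2.

Final answer: 2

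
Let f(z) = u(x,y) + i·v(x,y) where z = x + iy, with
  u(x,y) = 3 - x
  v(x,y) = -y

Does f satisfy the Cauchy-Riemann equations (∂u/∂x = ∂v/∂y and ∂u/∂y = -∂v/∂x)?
∂u/∂x = -1
∂v/∂y = -1
∂u/∂y = 0
∂v/∂x = 0
∂u/∂x = ∂v/∂y and ∂u/∂y = -∂v/∂x hold identically; f is analytic.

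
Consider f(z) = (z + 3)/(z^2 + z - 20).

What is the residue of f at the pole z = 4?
Write f(z) = P(z)/Q(z) with P(z) = z + 3 and Q(z) = z^2 + z - 20.
The denominator factors as Q(z) = (z - 4)*(z + 5), so z = 4 is a simple zero of Q and P is analytic there; z = 4 is therefore a simple pole and
  Res(f, z₀) = P(z₀)/Q'(z₀).

Q'(z) = 2*z + 1, so Q'(4) = 9.
P(4) = 7.

Res(f, 4) = (7)/(9) = 7/9

Final answer: 7/9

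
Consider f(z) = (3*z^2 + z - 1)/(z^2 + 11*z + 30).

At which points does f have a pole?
The singularities of f are the zeros of the denominator. Factoring,
  z^2 + 11*z + 30 = (z + 6)*(z + 5)
so the candidates are z = -6, z = -5.

Check the numerator P(z) = 3*z^2 + z - 1 at each one:
  P(-6) = 101 ≠ 0, so z = -6 is a (simple) pole.
  P(-5) = 69 ≠ 0, so z = -5 is a (simple) pole.

Poles of f: {-6, -5}

Final answer: {-6, -5}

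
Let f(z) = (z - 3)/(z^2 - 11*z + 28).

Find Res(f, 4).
Write f(z) = P(z)/Q(z) with P(z) = z - 3 and Q(z) = z^2 - 11*z + 28.
The denominator factors as Q(z) = (z - 4)*(z - 7), so z = 4 is a simple zero of Q and P is analytic there; z = 4 is therefore a simple pole and
  Res(f, z₀) = P(z₀)/Q'(z₀).

Q'(z) = 2*z - 11, so Q'(4) = -3.
P(4) = 1.

Res(f, 4) = (1)/(-3) = -1/3

Final answer: -1/3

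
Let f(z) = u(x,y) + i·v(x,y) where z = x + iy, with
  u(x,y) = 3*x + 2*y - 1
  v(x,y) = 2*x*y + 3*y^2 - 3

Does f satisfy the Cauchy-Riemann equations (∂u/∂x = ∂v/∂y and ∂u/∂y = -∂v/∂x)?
∂u/∂x = 3
∂v/∂y = 2*x + 6*y
∂u/∂y = 2
∂v/∂x = 2*y
∂u/∂x ≠ ∂v/∂y and ∂u/∂y ≠ -∂v/∂x; the Cauchy-Riemann equations are not satisfied, so f is not analytic.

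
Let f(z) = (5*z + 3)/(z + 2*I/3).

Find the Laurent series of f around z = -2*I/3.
Put w = z - (-2*I/3), i.e. z = w - 2*I/3. The denominator is w, so it suffices to rewrite the numerator in powers of w.

P(z) = 5*z + 3
P(w - 2*I/3) = 3 - 10*I/3 + 5*w

Dividing each term by w:
  f = (3 - 10*I/3)/w + 5

Substituting back w = z + 2*I/3:
  f(z) = (3 - 10*I/3)/(z + 2*I/3) + 5

The series is finite because the numerator is a polynomial; the negative powers form the principal part, and the coefficient of 1/(z + 2*I/3) gives Res(f, -2*I/3) = 3 - 10*I/3.

Final answer: (3 - 10*I/3)/(z + 2*I/3) + 5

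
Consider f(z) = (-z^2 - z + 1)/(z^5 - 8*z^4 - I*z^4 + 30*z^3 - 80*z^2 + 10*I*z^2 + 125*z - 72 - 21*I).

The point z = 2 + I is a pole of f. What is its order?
4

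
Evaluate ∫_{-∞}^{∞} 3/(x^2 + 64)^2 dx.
Let f(z) = 3/(z^2 + 64)^2. The denominator has no real zeros and deg Q - deg P = 4 ≥ 2, so the integral of f over the upper semicircle |z| = R tends to 0 as R → ∞. Closing the contour in the upper half-plane,
  ∫_{-∞}^{∞} f(x) dx = 2πi · Σ Res(f, z_k)  over the poles with Im z_k > 0.

Zeros of the denominator: z^2 + 64 = 0 gives z = ±8*I.
Upper half-plane: z = 8*I (a pole of order 2).

Write f(z) = g(z)/(z - 8*I)^2 with g(z) = 3/(z + 8*I)^2. For a double pole, Res(f, z₀) = g'(z₀):
  g'(z) = -6/(z + 8*I)^3
  Res(f, 8*I) = g'(8*I) = -3*I/2048

∫_{-∞}^{∞} f(x) dx = 2πi · (-3*I/2048) = 3*pi/1024

Final answer: 3*pi/1024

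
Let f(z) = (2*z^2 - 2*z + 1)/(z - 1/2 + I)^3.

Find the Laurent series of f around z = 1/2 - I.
Put w = z - (1/2 - I), i.e. z = w + 1/2 - I. The denominator is w^3, so it suffices to rewrite the numerator in powers of w.

P(z) = 2*z^2 - 2*z + 1
P(w + 1/2 - I) = -3/2 - 4*I*w + 2*w^2

Dividing each term by w^3:
  f = -3/(2*w^3) - 4*I/w^2 + 2/w

Substituting back w = z - 1/2 + I:
  f(z) = -3/(2*(z - 1/2 + I)^3) - 4*I/(z - 1/2 + I)^2 + 2/(z - 1/2 + I)

The series is finite because the numerator is a polynomial; the negative powers form the principal part, and the coefficient of 1/(z - 1/2 + I) gives Res(f, 1/2 - I) = 2.

Final answer: -3/(2*(z - 1/2 + I)^3) - 4*I/(z - 1/2 + I)^2 + 2/(z - 1/2 + I)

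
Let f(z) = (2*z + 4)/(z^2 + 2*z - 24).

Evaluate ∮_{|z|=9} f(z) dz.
By the residue theorem, ∮_C f(z) dz = 2πi · (sum of the residues of f at the poles inside |z| = 9).

The denominator factors as (z - 4)*(z + 6), so the singularities of f are simple poles at z = 4, z = -6.
  |4|² = 16 < 81 = 9², so this pole is inside the contour.
  |-6|² = 36 < 81 = 9², so this pole is inside the contour.

With P(z) = 2*z + 4 and Q(z) = z^2 + 2*z - 24, each pole is simple, so Res(f, z₀) = P(z₀)/Q'(z₀) with Q'(z) = 2*z + 2.
  Res(f, 4) = P(4)/Q'(4) = (12)/(10) = 6/5
  Res(f, -6) = P(-6)/Q'(-6) = (-8)/(-10) = 4/5

Sum of residues inside C: 2
∮_C f(z) dz = 2πi · (2) = 4*I*pi

Final answer: 4*I*pi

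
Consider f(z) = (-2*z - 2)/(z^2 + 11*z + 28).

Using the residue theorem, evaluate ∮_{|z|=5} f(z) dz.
By the residue theorem, ∮_C f(z) dz = 2πi · (sum of the residues of f at the poles inside |z| = 5).

The denominator factors as (z + 4)*(z + 7), so the singularities of f are simple poles at z = -4, z = -7.
  |-4|² = 16 < 25 = 5², so this pole is inside the contour.
  |-7|² = 49 > 25 = 5², so this pole is outside the contour.

With P(z) = -2*z - 2 and Q(z) = z^2 + 11*z + 28, each pole is simple, so Res(f, z₀) = P(z₀)/Q'(z₀) with Q'(z) = 2*z + 11.
  Res(f, -4) = P(-4)/Q'(-4) = (6)/(3) = 2

∮_C f(z) dz = 2πi · (2) = 4*I*pi

Final answer: 4*I*pi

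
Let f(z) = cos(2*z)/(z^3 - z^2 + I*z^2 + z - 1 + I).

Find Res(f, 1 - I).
(1/5 + 2*I/5)*cos(2 - 2*I)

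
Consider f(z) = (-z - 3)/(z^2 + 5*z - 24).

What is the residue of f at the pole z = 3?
Write f(z) = P(z)/Q(z) with P(z) = -z - 3 and Q(z) = z^2 + 5*z - 24.
The denominator factors as Q(z) = (z + 8)*(z - 3), so z = 3 is a simple zero of Q and P is analytic there; z = 3 is therefore a simple pole and
  Res(f, z₀) = P(z₀)/Q'(z₀).

Q'(z) = 2*z + 5, so Q'(3) = 11.
P(3) = -6.

Res(f, 3) = (-6)/(11) = -6/11

Final answer: -6/11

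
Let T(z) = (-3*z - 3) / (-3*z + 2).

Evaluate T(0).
Substitute z = 0:
  numerator:   -3*(0) - 3 = -3
  denominator: -3*(0) + 2 = 2
T(0) = (-3)/(2) = -3/2

Final answer: -3/2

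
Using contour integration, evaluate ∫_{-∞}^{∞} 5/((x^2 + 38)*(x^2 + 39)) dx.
Let f(z) = 5/((z^2 + 38)*(z^2 + 39)). The denominator has no real zeros and deg Q - deg P = 4 ≥ 2, so the integral of f over the upper semicircle |z| = R tends to 0 as R → ∞. Closing the contour in the upper half-plane,
  ∫_{-∞}^{∞} f(x) dx = 2πi · Σ Res(f, z_k)  over the poles with Im z_k > 0.

Zeros of the denominator: z^2 + 38 = 0 gives z = ±sqrt(38)*I; z^2 + 39 = 0 gives z = ±sqrt(39)*I.
Upper half-plane: z = sqrt(38)*I, z = sqrt(39)*I (simple).

Each pole is a simple zero of Q(z) = z^4 + 77*z^2 + 1482, so Res(f, z₀) = P(z₀)/Q'(z₀) with P(z) = 5, Q'(z) = 4*z^3 + 154*z:
  Res(f, sqrt(38)*I) = (5)/(2*sqrt(38)*I) = -5*sqrt(38)*I/76
  Res(f, sqrt(39)*I) = (5)/(-2*sqrt(39)*I) = 5*sqrt(39)*I/78

Sum of residues: 5*I*(-39*sqrt(38) + 38*sqrt(39))/2964
∫_{-∞}^{∞} f(x) dx = 2πi · (5*I*(-39*sqrt(38) + 38*sqrt(39))/2964) = 5*pi*(-38*sqrt(39) + 39*sqrt(38))/1482

Final answer: 5*pi*(-38*sqrt(39) + 39*sqrt(38))/1482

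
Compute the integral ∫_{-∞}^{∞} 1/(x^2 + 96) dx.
Let f(z) = 1/(z^2 + 96). The denominator has no real zeros and deg Q - deg P = 2 ≥ 2, so the integral of f over the upper semicircle |z| = R tends to 0 as R → ∞. Closing the contour in the upper half-plane,
  ∫_{-∞}^{∞} f(x) dx = 2πi · Σ Res(f, z_k)  over the poles with Im z_k > 0.

Zeros of the denominator: z^2 + 96 = 0 gives z = ±4*sqrt(6)*I.
Upper half-plane: z = 4*sqrt(6)*I (simple).

Each pole is a simple zero of Q(z) = z^2 + 96, so Res(f, z₀) = P(z₀)/Q'(z₀) with P(z) = 1, Q'(z) = 2*z:
  Res(f, 4*sqrt(6)*I) = (1)/(8*sqrt(6)*I) = -sqrt(6)*I/48

∫_{-∞}^{∞} f(x) dx = 2πi · (-sqrt(6)*I/48) = sqrt(6)*pi/24

Final answer: sqrt(6)*pi/24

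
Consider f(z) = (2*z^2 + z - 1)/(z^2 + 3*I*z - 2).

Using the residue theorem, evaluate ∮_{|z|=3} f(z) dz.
By the residue theorem, ∮_C f(z) dz = 2πi · (sum of the residues of f at the poles inside |z| = 3).

The denominator factors as (z + I)*(z + 2*I), so the singularities of f are simple poles at z = -I, z = -2*I.
  |-I|² = 1 < 9 = 3², so this pole is inside the contour.
  |-2*I|² = 4 < 9 = 3², so this pole is inside the contour.

With P(z) = 2*z^2 + z - 1 and Q(z) = z^2 + 3*I*z - 2, each pole is simple, so Res(f, z₀) = P(z₀)/Q'(z₀) with Q'(z) = 2*z + 3*I.
  Res(f, -I) = P(-I)/Q'(-I) = (-3 - I)/(I) = -1 + 3*I
  Res(f, -2*I) = P(-2*I)/Q'(-2*I) = (-9 - 2*I)/(-I) = 2 - 9*I

Sum of residues inside C: 1 - 6*I
∮_C f(z) dz = 2πi · (1 - 6*I) = pi*(12 + 2*I)

Final answer: pi*(12 + 2*I)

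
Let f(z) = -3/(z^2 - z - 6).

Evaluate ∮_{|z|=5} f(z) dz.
By the residue theorem, ∮_C f(z) dz = 2πi · (sum of the residues of f at the poles inside |z| = 5).

The denominator factors as (z + 2)*(z - 3), so the singularities of f are simple poles at z = -2, z = 3.
  |-2|² = 4 < 25 = 5², so this pole is inside the contour.
  |3|² = 9 < 25 = 5², so this pole is inside the contour.

With P(z) = -3 and Q(z) = z^2 - z - 6, each pole is simple, so Res(f, z₀) = P(z₀)/Q'(z₀) with Q'(z) = 2*z - 1.
  Res(f, -2) = P(-2)/Q'(-2) = (-3)/(-5) = 3/5
  Res(f, 3) = P(3)/Q'(3) = (-3)/(5) = -3/5

Sum of residues inside C: 0
∮_C f(z) dz = 2πi · (0) = 0

Final answer: 0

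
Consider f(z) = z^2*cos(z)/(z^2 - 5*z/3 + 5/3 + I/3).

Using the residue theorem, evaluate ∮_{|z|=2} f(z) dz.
By the residue theorem, ∮_C f(z) dz = 2πi · (sum of the residues of f at the poles inside |z| = 2).

The denominator factors as (z - 1 + I)*(z - 2/3 - I), so the singularities of f are simple poles at z = 1 - I, z = 2/3 + I.
  |1 - I|² = 2 < 4 = 2², so this pole is inside the contour.
  |2/3 + I|² = 13/9 < 4 = 2², so this pole is inside the contour.

With P(z) = z^2*cos(z) and Q(z) = z^2 - 5*z/3 + 5/3 + I/3, each pole is simple, so Res(f, z₀) = P(z₀)/Q'(z₀) with Q'(z) = 2*z - 5/3.
  Res(f, 1 - I) = P(1 - I)/Q'(1 - I) = (-2*I*cos(1 - I))/(1/3 - 2*I) = (36/37 - 6*I/37)*cos(1 - I)
  Res(f, 2/3 + I) = P(2/3 + I)/Q'(2/3 + I) = ((-5/9 + 4*I/3)*cos(2/3 + I))/(-1/3 + 2*I) = (77/111 + 6*I/37)*cos(2/3 + I)

Sum of residues inside C: (77/111 + 6*I/37)*cos(2/3 + I) + (36/37 - 6*I/37)*cos(1 - I)
∮_C f(z) dz = 2πi · ((77/111 + 6*I/37)*cos(2/3 + I) + (36/37 - 6*I/37)*cos(1 - I)) = pi*(-12/37 + 154*I/111)*cos(2/3 + I) + pi*(12/37 + 72*I/37)*cos(1 - I)

Final answer: pi*(-12/37 + 154*I/111)*cos(2/3 + I) + pi*(12/37 + 72*I/37)*cos(1 - I)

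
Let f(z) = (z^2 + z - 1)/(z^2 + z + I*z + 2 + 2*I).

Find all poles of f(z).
{-1 + I, -2*I}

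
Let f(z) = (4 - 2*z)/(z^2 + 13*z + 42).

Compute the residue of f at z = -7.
Write f(z) = P(z)/Q(z) with P(z) = 4 - 2*z and Q(z) = z^2 + 13*z + 42.
The denominator factors as Q(z) = (z + 6)*(z + 7), so z = -7 is a simple zero of Q and P is analytic there; z = -7 is therefore a simple pole and
  Res(f, z₀) = P(z₀)/Q'(z₀).

Q'(z) = 2*z + 13, so Q'(-7) = -1.
P(-7) = 18.

Res(f, -7) = (18)/(-1) = -18

Final answer: -18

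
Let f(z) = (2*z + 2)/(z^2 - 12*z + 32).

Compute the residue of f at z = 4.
Write f(z) = P(z)/Q(z) with P(z) = 2*z + 2 and Q(z) = z^2 - 12*z + 32.
The denominator factors as Q(z) = (z - 4)*(z - 8), so z = 4 is a simple zero of Q and P is analytic there; z = 4 is therefore a simple pole and
  Res(f, z₀) = P(z₀)/Q'(z₀).

Q'(z) = 2*z - 12, so Q'(4) = -4.
P(4) = 10.

Res(f, 4) = (10)/(-4) = -5/2

Final answer: -5/2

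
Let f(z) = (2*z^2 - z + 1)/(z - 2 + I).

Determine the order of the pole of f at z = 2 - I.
Factor the denominator:
  z - 2 + I = (z - 2 + I)

The numerator P(z) = 2*z^2 - z + 1 has P(2 - I) = 5 - 7*I ≠ 0, so no factor of (z - 2 + I) cancels.
Near z = 2 - I we can therefore write f(z) = g(z)/(z - 2 + I) with g analytic at 2 - I and g(2 - I) ≠ 0 (g is just the numerator).

Hence z = 2 - I is a pole of order 1.

Final answer: 1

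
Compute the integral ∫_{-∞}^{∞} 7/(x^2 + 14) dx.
sqrt(14)*pi/2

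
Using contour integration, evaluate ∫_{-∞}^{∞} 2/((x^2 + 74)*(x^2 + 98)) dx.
Let f(z) = 2/((z^2 + 74)*(z^2 + 98)). The denominator has no real zeros and deg Q - deg P = 4 ≥ 2, so the integral of f over the upper semicircle |z| = R tends to 0 as R → ∞. Closing the contour in the upper half-plane,
  ∫_{-∞}^{∞} f(x) dx = 2πi · Σ Res(f, z_k)  over the poles with Im z_k > 0.

Zeros of the denominator: z^2 + 98 = 0 gives z = ±7*sqrt(2)*I; z^2 + 74 = 0 gives z = ±sqrt(74)*I.
Upper half-plane: z = 7*sqrt(2)*I, z = sqrt(74)*I (simple).

Each pole is a simple zero of Q(z) = z^4 + 172*z^2 + 7252, so Res(f, z₀) = P(z₀)/Q'(z₀) with P(z) = 2, Q'(z) = 4*z^3 + 344*z:
  Res(f, 7*sqrt(2)*I) = (2)/(-336*sqrt(2)*I) = sqrt(2)*I/336
  Res(f, sqrt(74)*I) = (2)/(48*sqrt(74)*I) = -sqrt(74)*I/1776

Sum of residues: I*(-sqrt(74)/1776 + sqrt(2)/336)
∫_{-∞}^{∞} f(x) dx = 2πi · (I*(-sqrt(74)/1776 + sqrt(2)/336)) = pi*(-37*sqrt(2) + 7*sqrt(74))/6216

Final answer: pi*(-37*sqrt(2) + 7*sqrt(74))/6216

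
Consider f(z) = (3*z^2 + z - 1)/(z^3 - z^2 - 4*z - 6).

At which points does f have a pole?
The singularities of f are the zeros of the denominator. Factoring,
  z^3 - z^2 - 4*z - 6 = (z - 3)*(z + 1 + I)*(z + 1 - I)
so the candidates are z = 3, z = -1 - I, z = -1 + I.

Check the numerator P(z) = 3*z^2 + z - 1 at each one:
  P(3) = 29 ≠ 0, so z = 3 is a (simple) pole.
  P(-1 - I) = -2 + 5*I ≠ 0, so z = -1 - I is a (simple) pole.
  P(-1 + I) = -2 - 5*I ≠ 0, so z = -1 + I is a (simple) pole.

Poles of f: {-1 - I, -1 + I, 3}

Final answer: {-1 - I, -1 + I, 3}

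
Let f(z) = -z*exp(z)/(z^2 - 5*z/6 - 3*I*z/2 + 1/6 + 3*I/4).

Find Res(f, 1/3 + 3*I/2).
Write f(z) = P(z)/Q(z) with P(z) = -z*exp(z) and Q(z) = z^2 - 5*z/6 - 3*I*z/2 + 1/6 + 3*I/4.
The denominator factors as Q(z) = (z - 1/3 - 3*I/2)*(z - 1/2), so z = 1/3 + 3*I/2 is a simple zero of Q and P is analytic there; z = 1/3 + 3*I/2 is therefore a simple pole and
  Res(f, z₀) = P(z₀)/Q'(z₀).

Q'(z) = 2*z - 5/6 - 3*I/2, so Q'(1/3 + 3*I/2) = -1/6 + 3*I/2.
P(1/3 + 3*I/2) = (-1/3 - 3*I/2)*exp(1/3 + 3*I/2).

Res(f, 1/3 + 3*I/2) = ((-1/3 - 3*I/2)*exp(1/3 + 3*I/2))/(-1/6 + 3*I/2) = (-79/82 + 27*I/82)*exp(1/3 + 3*I/2)

Final answer: (-79/82 + 27*I/82)*exp(1/3 + 3*I/2)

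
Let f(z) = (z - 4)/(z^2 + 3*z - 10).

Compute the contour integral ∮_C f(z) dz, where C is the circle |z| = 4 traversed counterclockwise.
By the residue theorem, ∮_C f(z) dz = 2πi · (sum of the residues of f at the poles inside |z| = 4).

The denominator factors as (z - 2)*(z + 5), so the singularities of f are simple poles at z = 2, z = -5.
  |2|² = 4 < 16 = 4², so this pole is inside the contour.
  |-5|² = 25 > 16 = 4², so this pole is outside the contour.

With P(z) = z - 4 and Q(z) = z^2 + 3*z - 10, each pole is simple, so Res(f, z₀) = P(z₀)/Q'(z₀) with Q'(z) = 2*z + 3.
  Res(f, 2) = P(2)/Q'(2) = (-2)/(7) = -2/7

∮_C f(z) dz = 2πi · (-2/7) = -4*I*pi/7

Final answer: -4*I*pi/7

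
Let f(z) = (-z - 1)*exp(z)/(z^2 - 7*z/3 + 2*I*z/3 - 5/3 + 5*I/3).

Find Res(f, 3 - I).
Write f(z) = P(z)/Q(z) with P(z) = (-z - 1)*exp(z) and Q(z) = z^2 - 7*z/3 + 2*I*z/3 - 5/3 + 5*I/3.
The denominator factors as Q(z) = (z + 2/3 - I/3)*(z - 3 + I), so z = 3 - I is a simple zero of Q and P is analytic there; z = 3 - I is therefore a simple pole and
  Res(f, z₀) = P(z₀)/Q'(z₀).

Q'(z) = 2*z - 7/3 + 2*I/3, so Q'(3 - I) = 11/3 - 4*I/3.
P(3 - I) = (-4 + I)*exp(3 - I).

Res(f, 3 - I) = ((-4 + I)*exp(3 - I))/(11/3 - 4*I/3) = (-144/137 - 15*I/137)*exp(3 - I)

Final answer: (-144/137 - 15*I/137)*exp(3 - I)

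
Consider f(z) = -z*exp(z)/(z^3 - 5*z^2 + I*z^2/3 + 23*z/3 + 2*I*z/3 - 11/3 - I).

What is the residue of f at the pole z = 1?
exp(1)*(-3/10 + 3*I/5)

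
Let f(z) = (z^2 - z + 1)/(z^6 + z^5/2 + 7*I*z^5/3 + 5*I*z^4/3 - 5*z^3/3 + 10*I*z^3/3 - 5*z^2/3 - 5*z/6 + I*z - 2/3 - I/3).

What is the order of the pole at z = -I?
4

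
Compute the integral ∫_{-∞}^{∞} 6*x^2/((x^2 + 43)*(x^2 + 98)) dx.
Let f(z) = 6*z^2/((z^2 + 43)*(z^2 + 98)). The denominator has no real zeros and deg Q - deg P = 2 ≥ 2, so the integral of f over the upper semicircle |z| = R tends to 0 as R → ∞. Closing the contour in the upper half-plane,
  ∫_{-∞}^{∞} f(x) dx = 2πi · Σ Res(f, z_k)  over the poles with Im z_k > 0.

Zeros of the denominator: z^2 + 98 = 0 gives z = ±7*sqrt(2)*I; z^2 + 43 = 0 gives z = ±sqrt(43)*I.
Upper half-plane: z = 7*sqrt(2)*I, z = sqrt(43)*I (simple).

Each pole is a simple zero of Q(z) = z^4 + 141*z^2 + 4214, so Res(f, z₀) = P(z₀)/Q'(z₀) with P(z) = 6*z^2, Q'(z) = 4*z^3 + 282*z:
  Res(f, 7*sqrt(2)*I) = (-588)/(-770*sqrt(2)*I) = -21*sqrt(2)*I/55
  Res(f, sqrt(43)*I) = (-258)/(110*sqrt(43)*I) = 3*sqrt(43)*I/55

Sum of residues: 3*I*(-7*sqrt(2) + sqrt(43))/55
∫_{-∞}^{∞} f(x) dx = 2πi · (3*I*(-7*sqrt(2) + sqrt(43))/55) = 6*pi*(-sqrt(43) + 7*sqrt(2))/55

Final answer: 6*pi*(-sqrt(43) + 7*sqrt(2))/55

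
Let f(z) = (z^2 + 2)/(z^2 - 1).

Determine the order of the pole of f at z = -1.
Factor the denominator:
  z^2 - 1 = (z + 1)*(z - 1)

The numerator P(z) = z^2 + 2 has P(-1) = 3 ≠ 0, so no factor of (z + 1) cancels.
Near z = -1 we can therefore write f(z) = g(z)/(z + 1) with g analytic at -1 and g(-1) ≠ 0 (g is the numerator divided by the remaining denominator factors).

Hence z = -1 is a pole of order 1.

Final answer: 1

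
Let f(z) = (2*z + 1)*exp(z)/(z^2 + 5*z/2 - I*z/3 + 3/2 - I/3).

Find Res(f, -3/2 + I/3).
Write f(z) = P(z)/Q(z) with P(z) = (2*z + 1)*exp(z) and Q(z) = z^2 + 5*z/2 - I*z/3 + 3/2 - I/3.
The denominator factors as Q(z) = (z + 3/2 - I/3)*(z + 1), so z = -3/2 + I/3 is a simple zero of Q and P is analytic there; z = -3/2 + I/3 is therefore a simple pole and
  Res(f, z₀) = P(z₀)/Q'(z₀).

Q'(z) = 2*z + 5/2 - I/3, so Q'(-3/2 + I/3) = -1/2 + I/3.
P(-3/2 + I/3) = (-2 + 2*I/3)*exp(-3/2 + I/3).

Res(f, -3/2 + I/3) = ((-2 + 2*I/3)*exp(-3/2 + I/3))/(-1/2 + I/3) = (44/13 + 12*I/13)*exp(-3/2 + I/3)

Final answer: (44/13 + 12*I/13)*exp(-3/2 + I/3)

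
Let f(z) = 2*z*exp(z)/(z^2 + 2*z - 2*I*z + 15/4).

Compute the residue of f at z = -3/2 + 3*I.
Write f(z) = P(z)/Q(z) with P(z) = 2*z*exp(z) and Q(z) = z^2 + 2*z - 2*I*z + 15/4.
The denominator factors as Q(z) = (z + 1/2 + I)*(z + 3/2 - 3*I), so z = -3/2 + 3*I is a simple zero of Q and P is analytic there; z = -3/2 + 3*I is therefore a simple pole and
  Res(f, z₀) = P(z₀)/Q'(z₀).

Q'(z) = 2*z + 2 - 2*I, so Q'(-3/2 + 3*I) = -1 + 4*I.
P(-3/2 + 3*I) = (-3 + 6*I)*exp(-3/2 + 3*I).

Res(f, -3/2 + 3*I) = ((-3 + 6*I)*exp(-3/2 + 3*I))/(-1 + 4*I) = (27/17 + 6*I/17)*exp(-3/2 + 3*I)

Final answer: (27/17 + 6*I/17)*exp(-3/2 + 3*I)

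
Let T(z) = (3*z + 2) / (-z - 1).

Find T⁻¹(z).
Set w = T(z) = (3*z + 2) / (-z - 1) and solve for z:
  w*(-z - 1) = 3*z + 2
  -w + z*(-w - 3) - 2 = 0
  z*(-w - 3) = w + 2
  z = (-w - 2)/(w + 3)
Renaming the variable, T⁻¹(z) = (-z - 2)/(z + 3).
(Check: ad - bc = -1 ≠ 0, so T is invertible.)

Final answer: (-z - 2)/(z + 3)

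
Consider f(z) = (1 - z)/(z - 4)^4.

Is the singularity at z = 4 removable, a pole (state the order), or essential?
pole of order 4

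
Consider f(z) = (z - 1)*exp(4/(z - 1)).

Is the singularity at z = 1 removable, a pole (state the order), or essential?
Let u = z - 1. Then
  e^(4/u) = Σ_{k≥0} (4)^k/(k!·u^k) = 1 + 4/u + 8/u^2 + 32/(3*u^3) + ...
which has infinitely many negative powers of u, so exp(4/(z - 1)) has an essential singularity at z = 1.
The extra factor z - 1 is a nonzero polynomial; if the product had at most a pole at z = 1, dividing by that polynomial would leave exp(4/(z - 1)) with at most a pole too — contradiction. (Equivalently, the product's Laurent series still has infinitely many negative powers.)
So the singularity is essential.

Final answer: essential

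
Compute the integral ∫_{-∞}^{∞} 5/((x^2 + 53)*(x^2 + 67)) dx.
5*pi*(-53*sqrt(67) + 67*sqrt(53))/49714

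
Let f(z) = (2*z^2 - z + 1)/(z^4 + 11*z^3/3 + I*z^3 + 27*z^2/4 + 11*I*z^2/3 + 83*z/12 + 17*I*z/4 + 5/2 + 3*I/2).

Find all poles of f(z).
The singularities of f are the zeros of the denominator. Factoring,
  z^4 + 11*z^3/3 + I*z^3 + 27*z^2/4 + 11*I*z^2/3 + 83*z/12 + 17*I*z/4 + 5/2 + 3*I/2 = (z + 3/2)*(z + 1/2 + 2*I)*(z + 1 - I)*(z + 2/3)
so the candidates are z = -3/2, z = -1/2 - 2*I, z = -1 + I, z = -2/3.

Check the numerator P(z) = 2*z^2 - z + 1 at each one:
  P(-3/2) = 7 ≠ 0, so z = -3/2 is a (simple) pole.
  P(-1/2 - 2*I) = -6 + 6*I ≠ 0, so z = -1/2 - 2*I is a (simple) pole.
  P(-1 + I) = 2 - 5*I ≠ 0, so z = -1 + I is a (simple) pole.
  P(-2/3) = 23/9 ≠ 0, so z = -2/3 is a (simple) pole.

Poles of f: {-3/2, -1 + I, -2/3, -1/2 - 2*I}

Final answer: {-3/2, -1 + I, -2/3, -1/2 - 2*I}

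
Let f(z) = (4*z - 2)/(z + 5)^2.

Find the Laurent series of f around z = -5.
Put w = z - (-5), i.e. z = w - 5. The denominator is w^2, so it suffices to rewrite the numerator in powers of w.

P(z) = 4*z - 2
P(w - 5) = -22 + 4*w

Dividing each term by w^2:
  f = -22/w^2 + 4/w

Substituting back w = z + 5:
  f(z) = -22/(z + 5)^2 + 4/(z + 5)

The series is finite because the numerator is a polynomial; the negative powers form the principal part, and the coefficient of 1/(z + 5) gives Res(f, -5) = 4.

Final answer: -22/(z + 5)^2 + 4/(z + 5)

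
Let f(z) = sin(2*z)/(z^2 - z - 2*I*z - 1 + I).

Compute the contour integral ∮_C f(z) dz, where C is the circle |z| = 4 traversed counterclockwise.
By the residue theorem, ∮_C f(z) dz = 2πi · (sum of the residues of f at the poles inside |z| = 4).

The denominator factors as (z - I)*(z - 1 - I), so the singularities of f are simple poles at z = I, z = 1 + I.
  |I|² = 1 < 16 = 4², so this pole is inside the contour.
  |1 + I|² = 2 < 16 = 4², so this pole is inside the contour.

With P(z) = sin(2*z) and Q(z) = z^2 - z - 2*I*z - 1 + I, each pole is simple, so Res(f, z₀) = P(z₀)/Q'(z₀) with Q'(z) = 2*z - 1 - 2*I.
  Res(f, I) = P(I)/Q'(I) = (I*sinh(2))/(-1) = -I*sinh(2)
  Res(f, 1 + I) = P(1 + I)/Q'(1 + I) = (sin(2 + 2*I))/(1) = sin(2 + 2*I)

Sum of residues inside C: -I*sinh(2) + sin(2 + 2*I)
∮_C f(z) dz = 2πi · (-I*sinh(2) + sin(2 + 2*I)) = 2*pi*sinh(2) + 2*I*pi*sin(2 + 2*I)

Final answer: 2*pi*sinh(2) + 2*I*pi*sin(2 + 2*I)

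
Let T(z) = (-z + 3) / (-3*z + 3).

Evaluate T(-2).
Substitute z = -2:
  numerator:   -(-2) + 3 = 5
  denominator: -3*(-2) + 3 = 9
T(-2) = (5)/(9) = 5/9

Final answer: 5/9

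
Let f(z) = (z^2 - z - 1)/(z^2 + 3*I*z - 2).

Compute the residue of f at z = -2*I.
-2 - 5*I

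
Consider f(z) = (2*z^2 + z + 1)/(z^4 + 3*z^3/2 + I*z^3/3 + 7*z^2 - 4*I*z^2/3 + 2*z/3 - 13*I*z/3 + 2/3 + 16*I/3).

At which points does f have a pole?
{-1 - 3*I, -1 + I, 2*I, 1/2 - I/3}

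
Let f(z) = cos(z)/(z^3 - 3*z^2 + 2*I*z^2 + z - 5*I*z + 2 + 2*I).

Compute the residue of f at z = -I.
Write f(z) = P(z)/Q(z) with P(z) = cos(z) and Q(z) = z^3 - 3*z^2 + 2*I*z^2 + z - 5*I*z + 2 + 2*I.
The denominator factors as Q(z) = (z + I)*(z - 1 + I)*(z - 2), so z = -I is a simple zero of Q and P is analytic there; z = -I is therefore a simple pole and
  Res(f, z₀) = P(z₀)/Q'(z₀).

Q'(z) = 3*z^2 - 6*z + 4*I*z + 1 - 5*I, so Q'(-I) = 2 + I.
P(-I) = cosh(1).

Res(f, -I) = (cosh(1))/(2 + I) = (2/5 - I/5)*cosh(1)

Final answer: (2/5 - I/5)*cosh(1)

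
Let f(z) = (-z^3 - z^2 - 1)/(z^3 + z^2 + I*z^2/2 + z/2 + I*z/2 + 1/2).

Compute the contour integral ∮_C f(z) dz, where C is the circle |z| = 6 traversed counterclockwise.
By the residue theorem, ∮_C f(z) dz = 2πi · (sum of the residues of f at the poles inside |z| = 6).

The denominator factors as (z - I/2)*(z + 1)*(z + I), so the singularities of f are simple poles at z = I/2, z = -1, z = -I.
  |I/2|² = 1/4 < 36 = 6², so this pole is inside the contour.
  |-1|² = 1 < 36 = 6², so this pole is inside the contour.
  |-I|² = 1 < 36 = 6², so this pole is inside the contour.

With P(z) = -z^3 - z^2 - 1 and Q(z) = z^3 + z^2 + I*z^2/2 + z/2 + I*z/2 + 1/2, each pole is simple, so Res(f, z₀) = P(z₀)/Q'(z₀) with Q'(z) = 3*z^2 + 2*z + I*z + 1/2 + I/2.
  Res(f, I/2) = P(I/2)/Q'(I/2) = (-3/4 + I/8)/(-3/4 + 3*I/2) = 4/15 + 11*I/30
  Res(f, -1) = P(-1)/Q'(-1) = (-1)/(3/2 - I/2) = -3/5 - I/5
  Res(f, -I) = P(-I)/Q'(-I) = (-I)/(-3/2 - 3*I/2) = 1/3 + I/3

Sum of residues inside C: I/2
∮_C f(z) dz = 2πi · (I/2) = -pi

Final answer: -pi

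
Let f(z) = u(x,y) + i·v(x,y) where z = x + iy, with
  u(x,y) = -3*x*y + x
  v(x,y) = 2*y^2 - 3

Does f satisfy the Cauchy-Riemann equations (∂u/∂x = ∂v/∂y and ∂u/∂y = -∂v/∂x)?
∂u/∂x = 1 - 3*y
∂v/∂y = 4*y
∂u/∂y = -3*x
∂v/∂x = 0
∂u/∂x ≠ ∂v/∂y and ∂u/∂y ≠ -∂v/∂x; the Cauchy-Riemann equations are not satisfied, so f is not analytic.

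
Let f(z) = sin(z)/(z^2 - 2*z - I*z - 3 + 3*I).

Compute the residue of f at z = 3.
Write f(z) = P(z)/Q(z) with P(z) = sin(z) and Q(z) = z^2 - 2*z - I*z - 3 + 3*I.
The denominator factors as Q(z) = (z + 1 - I)*(z - 3), so z = 3 is a simple zero of Q and P is analytic there; z = 3 is therefore a simple pole and
  Res(f, z₀) = P(z₀)/Q'(z₀).

Q'(z) = 2*z - 2 - I, so Q'(3) = 4 - I.
P(3) = sin(3).

Res(f, 3) = (sin(3))/(4 - I) = (4/17 + I/17)*sin(3)

Final answer: (4/17 + I/17)*sin(3)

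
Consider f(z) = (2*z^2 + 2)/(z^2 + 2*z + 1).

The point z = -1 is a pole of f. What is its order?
2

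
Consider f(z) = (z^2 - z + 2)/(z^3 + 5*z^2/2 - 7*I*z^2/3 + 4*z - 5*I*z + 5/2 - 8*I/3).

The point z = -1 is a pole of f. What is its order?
Factor the denominator:
  z^3 + 5*z^2/2 - 7*I*z^2/3 + 4*z - 5*I*z + 5/2 - 8*I/3 = (z + 1)*(z + 1/2 - 3*I)*(z + 1 + 2*I/3)

The numerator P(z) = z^2 - z + 2 has P(-1) = 4 ≠ 0, so no factor of (z + 1) cancels.
Near z = -1 we can therefore write f(z) = g(z)/(z + 1) with g analytic at -1 and g(-1) ≠ 0 (g is the numerator divided by the remaining denominator factors).

Hence z = -1 is a pole of order 1.

Final answer: 1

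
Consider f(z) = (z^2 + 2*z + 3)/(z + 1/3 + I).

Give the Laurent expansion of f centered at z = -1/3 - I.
Put w = z - (-1/3 - I), i.e. z = w - 1/3 - I. The denominator is w, so it suffices to rewrite the numerator in powers of w.

P(z) = z^2 + 2*z + 3
P(w - 1/3 - I) = 13/9 - 4*I/3 + (4/3 - 2*I)*w + w^2

Dividing each term by w:
  f = (13/9 - 4*I/3)/w + 4/3 - 2*I + w

Substituting back w = z + 1/3 + I:
  f(z) = (13/9 - 4*I/3)/(z + 1/3 + I) + 4/3 - 2*I + (z + 1/3 + I)

The series is finite because the numerator is a polynomial; the negative powers form the principal part, and the coefficient of 1/(z + 1/3 + I) gives Res(f, -1/3 - I) = 13/9 - 4*I/3.

Final answer: (13/9 - 4*I/3)/(z + 1/3 + I) + 4/3 - 2*I + (z + 1/3 + I)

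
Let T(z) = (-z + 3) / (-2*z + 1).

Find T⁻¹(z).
Set w = T(z) = (-z + 3) / (-2*z + 1) and solve for z:
  w*(-2*z + 1) = -z + 3
  w + z*(1 - 2*w) - 3 = 0
  z*(1 - 2*w) = 3 - w
  z = (w - 3)/(2*w - 1)
Renaming the variable, T⁻¹(z) = (z - 3)/(2*z - 1).
(Check: ad - bc = 5 ≠ 0, so T is invertible.)

Final answer: (z - 3)/(2*z - 1)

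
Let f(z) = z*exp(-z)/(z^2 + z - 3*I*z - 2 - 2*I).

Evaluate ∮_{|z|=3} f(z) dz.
2*pi*exp(1 - I) + pi*(-2 + 2*I)*exp(-2*I)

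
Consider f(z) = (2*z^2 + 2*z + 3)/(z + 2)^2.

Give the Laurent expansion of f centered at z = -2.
Put w = z - (-2), i.e. z = w - 2. The denominator is w^2, so it suffices to rewrite the numerator in powers of w.

P(z) = 2*z^2 + 2*z + 3
P(w - 2) = 7 - 6*w + 2*w^2

Dividing each term by w^2:
  f = 7/w^2 - 6/w + 2

Substituting back w = z + 2:
  f(z) = 7/(z + 2)^2 - 6/(z + 2) + 2

The series is finite because the numerator is a polynomial; the negative powers form the principal part, and the coefficient of 1/(z + 2) gives Res(f, -2) = -6.

Final answer: 7/(z + 2)^2 - 6/(z + 2) + 2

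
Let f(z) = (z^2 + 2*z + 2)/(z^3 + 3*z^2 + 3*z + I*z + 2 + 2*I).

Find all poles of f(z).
The singularities of f are the zeros of the denominator. Factoring,
  z^3 + 3*z^2 + 3*z + I*z + 2 + 2*I = (z + I)*(z + 2)*(z + 1 - I)
so the candidates are z = -I, z = -2, z = -1 + I.

Check the numerator P(z) = z^2 + 2*z + 2 at each one:
  P(-I) = 1 - 2*I ≠ 0, so z = -I is a (simple) pole.
  P(-2) = 2 ≠ 0, so z = -2 is a (simple) pole.
  P(-1 + I) = 0, so the factor (z + 1 - I) cancels and z = -1 + I is only a removable singularity, not a pole.

Poles of f: {-2, -I}

Final answer: {-2, -I}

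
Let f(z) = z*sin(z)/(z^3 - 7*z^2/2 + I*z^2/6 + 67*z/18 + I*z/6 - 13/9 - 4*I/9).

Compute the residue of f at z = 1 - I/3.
Write f(z) = P(z)/Q(z) with P(z) = z*sin(z) and Q(z) = z^3 - 7*z^2/2 + I*z^2/6 + 67*z/18 + I*z/6 - 13/9 - 4*I/9.
The denominator factors as Q(z) = (z - 2 + I/3)*(z - 1/2 - I/2)*(z - 1 + I/3), so z = 1 - I/3 is a simple zero of Q and P is analytic there; z = 1 - I/3 is therefore a simple pole and
  Res(f, z₀) = P(z₀)/Q'(z₀).

Q'(z) = 3*z^2 - 7*z + I*z/3 + 67/18 + I/6, so Q'(1 - I/3) = -1/2 + 5*I/6.
P(1 - I/3) = (1 - I/3)*sin(1 - I/3).

Res(f, 1 - I/3) = ((1 - I/3)*sin(1 - I/3))/(-1/2 + 5*I/6) = (-14/17 - 12*I/17)*sin(1 - I/3)

Final answer: (-14/17 - 12*I/17)*sin(1 - I/3)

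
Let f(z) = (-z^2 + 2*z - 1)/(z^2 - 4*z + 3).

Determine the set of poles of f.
The singularities of f are the zeros of the denominator. Factoring,
  z^2 - 4*z + 3 = (z - 3)*(z - 1)
so the candidates are z = 3, z = 1.

Check the numerator P(z) = -z^2 + 2*z - 1 at each one:
  P(3) = -4 ≠ 0, so z = 3 is a (simple) pole.
  P(1) = 0, so the factor (z - 1) cancels and z = 1 is only a removable singularity, not a pole.

Poles of f: {3}

Final answer: {3}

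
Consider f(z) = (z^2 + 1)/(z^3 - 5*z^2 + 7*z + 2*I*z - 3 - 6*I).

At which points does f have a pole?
The singularities of f are the zeros of the denominator. Factoring,
  z^3 - 5*z^2 + 7*z + 2*I*z - 3 - 6*I = (z - I)*(z - 3)*(z - 2 + I)
so the candidates are z = I, z = 3, z = 2 - I.

Check the numerator P(z) = z^2 + 1 at each one:
  P(I) = 0, so the factor (z - I) cancels and z = I is only a removable singularity, not a pole.
  P(3) = 10 ≠ 0, so z = 3 is a (simple) pole.
  P(2 - I) = 4 - 4*I ≠ 0, so z = 2 - I is a (simple) pole.

Poles of f: {2 - I, 3}

Final answer: {2 - I, 3}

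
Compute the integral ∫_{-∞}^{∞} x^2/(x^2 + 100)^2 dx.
pi/20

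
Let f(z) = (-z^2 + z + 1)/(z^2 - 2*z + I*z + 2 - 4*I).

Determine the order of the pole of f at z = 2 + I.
1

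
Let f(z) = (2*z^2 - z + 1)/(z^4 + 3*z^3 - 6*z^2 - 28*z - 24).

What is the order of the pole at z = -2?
Factor the denominator:
  z^4 + 3*z^3 - 6*z^2 - 28*z - 24 = (z + 2)^3*(z - 3)

The numerator P(z) = 2*z^2 - z + 1 has P(-2) = 11 ≠ 0, so no factor of (z + 2) cancels.
Near z = -2 we can therefore write f(z) = g(z)/(z + 2)^3 with g analytic at -2 and g(-2) ≠ 0 (g is the numerator divided by the remaining denominator factors).

Hence z = -2 is a pole of order 3.

Final answer: 3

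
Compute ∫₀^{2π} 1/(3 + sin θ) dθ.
sqrt(2)*pi/2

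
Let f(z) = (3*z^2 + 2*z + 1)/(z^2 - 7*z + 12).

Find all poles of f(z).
The singularities of f are the zeros of the denominator. Factoring,
  z^2 - 7*z + 12 = (z - 4)*(z - 3)
so the candidates are z = 4, z = 3.

Check the numerator P(z) = 3*z^2 + 2*z + 1 at each one:
  P(4) = 57 ≠ 0, so z = 4 is a (simple) pole.
  P(3) = 34 ≠ 0, so z = 3 is a (simple) pole.

Poles of f: {3, 4}

Final answer: {3, 4}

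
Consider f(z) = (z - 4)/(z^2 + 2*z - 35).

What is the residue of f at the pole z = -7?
Write f(z) = P(z)/Q(z) with P(z) = z - 4 and Q(z) = z^2 + 2*z - 35.
The denominator factors as Q(z) = (z + 7)*(z - 5), so z = -7 is a simple zero of Q and P is analytic there; z = -7 is therefore a simple pole and
  Res(f, z₀) = P(z₀)/Q'(z₀).

Q'(z) = 2*z + 2, so Q'(-7) = -12.
P(-7) = -11.

Res(f, -7) = (-11)/(-12) = 11/12

Final answer: 11/12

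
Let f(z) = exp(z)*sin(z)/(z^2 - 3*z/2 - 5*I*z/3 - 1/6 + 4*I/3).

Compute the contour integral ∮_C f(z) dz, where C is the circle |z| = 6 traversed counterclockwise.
pi*(-24/13 + 36*I/13)*exp(1 + 2*I/3)*sin(1 + 2*I/3) + pi*(24/13 - 36*I/13)*exp(1/2 + I)*sin(1/2 + I)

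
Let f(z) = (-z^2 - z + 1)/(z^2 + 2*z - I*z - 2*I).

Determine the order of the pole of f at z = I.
Factor the denominator:
  z^2 + 2*z - I*z - 2*I = (z - I)*(z + 2)

The numerator P(z) = -z^2 - z + 1 has P(I) = 2 - I ≠ 0, so no factor of (z - I) cancels.
Near z = I we can therefore write f(z) = g(z)/(z - I) with g analytic at I and g(I) ≠ 0 (g is the numerator divided by the remaining denominator factors).

Hence z = I is a pole of order 1.

Final answer: 1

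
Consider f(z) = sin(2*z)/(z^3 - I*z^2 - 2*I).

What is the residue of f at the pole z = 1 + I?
Write f(z) = P(z)/Q(z) with P(z) = sin(2*z) and Q(z) = z^3 - I*z^2 - 2*I.
The denominator factors as Q(z) = (z + 1 - I)*(z + I)*(z - 1 - I), so z = 1 + I is a simple zero of Q and P is analytic there; z = 1 + I is therefore a simple pole and
  Res(f, z₀) = P(z₀)/Q'(z₀).

Q'(z) = 3*z^2 - 2*I*z, so Q'(1 + I) = 2 + 4*I.
P(1 + I) = sin(2 + 2*I).

Res(f, 1 + I) = (sin(2 + 2*I))/(2 + 4*I) = (1/10 - I/5)*sin(2 + 2*I)

Final answer: (1/10 - I/5)*sin(2 + 2*I)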